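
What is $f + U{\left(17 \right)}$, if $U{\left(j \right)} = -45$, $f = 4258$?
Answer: $4213$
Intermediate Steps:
$f + U{\left(17 \right)} = 4258 - 45 = 4213$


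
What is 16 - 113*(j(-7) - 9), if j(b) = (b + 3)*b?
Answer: -2131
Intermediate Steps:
j(b) = b*(3 + b) (j(b) = (3 + b)*b = b*(3 + b))
16 - 113*(j(-7) - 9) = 16 - 113*(-7*(3 - 7) - 9) = 16 - 113*(-7*(-4) - 9) = 16 - 113*(28 - 9) = 16 - 113*19 = 16 - 2147 = -2131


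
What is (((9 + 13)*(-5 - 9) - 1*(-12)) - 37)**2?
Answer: 110889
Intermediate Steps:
(((9 + 13)*(-5 - 9) - 1*(-12)) - 37)**2 = ((22*(-14) + 12) - 37)**2 = ((-308 + 12) - 37)**2 = (-296 - 37)**2 = (-333)**2 = 110889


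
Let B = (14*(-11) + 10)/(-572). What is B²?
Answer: 1296/20449 ≈ 0.063377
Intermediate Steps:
B = 36/143 (B = (-154 + 10)*(-1/572) = -144*(-1/572) = 36/143 ≈ 0.25175)
B² = (36/143)² = 1296/20449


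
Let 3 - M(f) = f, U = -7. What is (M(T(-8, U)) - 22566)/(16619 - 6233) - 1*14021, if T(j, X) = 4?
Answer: -145644673/10386 ≈ -14023.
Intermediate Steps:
M(f) = 3 - f
(M(T(-8, U)) - 22566)/(16619 - 6233) - 1*14021 = ((3 - 1*4) - 22566)/(16619 - 6233) - 1*14021 = ((3 - 4) - 22566)/10386 - 14021 = (-1 - 22566)*(1/10386) - 14021 = -22567*1/10386 - 14021 = -22567/10386 - 14021 = -145644673/10386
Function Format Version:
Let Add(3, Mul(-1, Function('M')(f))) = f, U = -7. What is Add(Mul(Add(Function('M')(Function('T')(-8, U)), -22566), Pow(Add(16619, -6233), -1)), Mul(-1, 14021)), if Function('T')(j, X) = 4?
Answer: Rational(-145644673, 10386) ≈ -14023.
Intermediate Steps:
Function('M')(f) = Add(3, Mul(-1, f))
Add(Mul(Add(Function('M')(Function('T')(-8, U)), -22566), Pow(Add(16619, -6233), -1)), Mul(-1, 14021)) = Add(Mul(Add(Add(3, Mul(-1, 4)), -22566), Pow(Add(16619, -6233), -1)), Mul(-1, 14021)) = Add(Mul(Add(Add(3, -4), -22566), Pow(10386, -1)), -14021) = Add(Mul(Add(-1, -22566), Rational(1, 10386)), -14021) = Add(Mul(-22567, Rational(1, 10386)), -14021) = Add(Rational(-22567, 10386), -14021) = Rational(-145644673, 10386)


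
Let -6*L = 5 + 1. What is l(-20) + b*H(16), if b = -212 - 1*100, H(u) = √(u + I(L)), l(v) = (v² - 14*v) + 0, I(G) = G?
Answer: 680 - 312*√15 ≈ -528.37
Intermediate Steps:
L = -1 (L = -(5 + 1)/6 = -⅙*6 = -1)
l(v) = v² - 14*v
H(u) = √(-1 + u) (H(u) = √(u - 1) = √(-1 + u))
b = -312 (b = -212 - 100 = -312)
l(-20) + b*H(16) = -20*(-14 - 20) - 312*√(-1 + 16) = -20*(-34) - 312*√15 = 680 - 312*√15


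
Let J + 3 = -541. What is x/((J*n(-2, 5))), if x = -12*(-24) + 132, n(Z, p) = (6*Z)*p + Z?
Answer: 105/8432 ≈ 0.012453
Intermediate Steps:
n(Z, p) = Z + 6*Z*p (n(Z, p) = 6*Z*p + Z = Z + 6*Z*p)
J = -544 (J = -3 - 541 = -544)
x = 420 (x = 288 + 132 = 420)
x/((J*n(-2, 5))) = 420/((-(-1088)*(1 + 6*5))) = 420/((-(-1088)*(1 + 30))) = 420/((-(-1088)*31)) = 420/((-544*(-62))) = 420/33728 = 420*(1/33728) = 105/8432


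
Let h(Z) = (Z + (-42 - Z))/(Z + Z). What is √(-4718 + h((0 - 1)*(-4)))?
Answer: I*√18893/2 ≈ 68.726*I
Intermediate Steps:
h(Z) = -21/Z (h(Z) = -42*1/(2*Z) = -21/Z)
√(-4718 + h((0 - 1)*(-4))) = √(-4718 - 21*(-1/(4*(0 - 1)))) = √(-4718 - 21/((-1*(-4)))) = √(-4718 - 21/4) = √(-18893/4) = I*√18893/2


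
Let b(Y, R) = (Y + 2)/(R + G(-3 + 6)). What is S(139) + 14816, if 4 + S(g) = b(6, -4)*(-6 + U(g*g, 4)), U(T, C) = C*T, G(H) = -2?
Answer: -264676/3 ≈ -88225.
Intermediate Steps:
b(Y, R) = (2 + Y)/(-2 + R) (b(Y, R) = (Y + 2)/(R - 2) = (2 + Y)/(-2 + R))
S(g) = 4 - 16*g²/3 (S(g) = -4 + ((2 + 6)/(-2 - 4))*(-6 + 4*(g*g)) = -4 + (8/(-6))*(-6 + 4*g²) = -4 + (-⅙*8)*(-6 + 4*g²) = -4 - 4*(-6 + 4*g²)/3 = -4 + (8 - 16*g²/3) = 4 - 16*g²/3)
S(139) + 14816 = (4 - 16/3*139²) + 14816 = (4 - 16/3*19321) + 14816 = (4 - 309136/3) + 14816 = -309124/3 + 14816 = -264676/3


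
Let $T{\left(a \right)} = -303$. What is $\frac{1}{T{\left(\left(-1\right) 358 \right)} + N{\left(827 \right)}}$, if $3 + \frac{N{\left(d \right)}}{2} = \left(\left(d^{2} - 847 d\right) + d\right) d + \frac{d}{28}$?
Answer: $- \frac{14}{363853727} \approx -3.8477 \cdot 10^{-8}$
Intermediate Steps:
$N{\left(d \right)} = -6 + \frac{d}{14} + 2 d \left(d^{2} - 846 d\right)$ ($N{\left(d \right)} = -6 + 2 \left(\left(\left(d^{2} - 847 d\right) + d\right) d + \frac{d}{28}\right) = -6 + 2 \left(\left(d^{2} - 846 d\right) d + d \frac{1}{28}\right) = -6 + 2 \left(d \left(d^{2} - 846 d\right) + \frac{d}{28}\right) = -6 + 2 \left(\frac{d}{28} + d \left(d^{2} - 846 d\right)\right) = -6 + \left(\frac{d}{14} + 2 d \left(d^{2} - 846 d\right)\right) = -6 + \frac{d}{14} + 2 d \left(d^{2} - 846 d\right)$)
$\frac{1}{T{\left(\left(-1\right) 358 \right)} + N{\left(827 \right)}} = \frac{1}{-303 + \left(-6 - 1692 \cdot 827^{2} + 2 \cdot 827^{3} + \frac{1}{14} \cdot 827\right)} = \frac{1}{-303 + \left(-6 - 1157207868 + 2 \cdot 565609283 + \frac{827}{14}\right)} = \frac{1}{-303 + \left(-6 - 1157207868 + 1131218566 + \frac{827}{14}\right)} = \frac{1}{-303 - \frac{363849485}{14}} = \frac{1}{- \frac{363853727}{14}} = - \frac{14}{363853727}$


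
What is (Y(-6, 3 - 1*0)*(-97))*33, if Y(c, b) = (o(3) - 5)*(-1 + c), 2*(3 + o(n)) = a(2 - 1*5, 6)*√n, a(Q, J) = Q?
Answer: -179256 - 67221*√3/2 ≈ -2.3747e+5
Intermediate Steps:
o(n) = -3 - 3*√n/2 (o(n) = -3 + ((2 - 1*5)*√n)/2 = -3 + ((2 - 5)*√n)/2 = -3 + (-3*√n)/2 = -3 - 3*√n/2)
Y(c, b) = (-1 + c)*(-8 - 3*√3/2) (Y(c, b) = ((-3 - 3*√3/2) - 5)*(-1 + c) = (-8 - 3*√3/2)*(-1 + c) = (-1 + c)*(-8 - 3*√3/2))
(Y(-6, 3 - 1*0)*(-97))*33 = ((8 - 8*(-6) + 3*√3/2 - 3/2*(-6)*√3)*(-97))*33 = ((8 + 48 + 3*√3/2 + 9*√3)*(-97))*33 = ((56 + 21*√3/2)*(-97))*33 = (-5432 - 2037*√3/2)*33 = -179256 - 67221*√3/2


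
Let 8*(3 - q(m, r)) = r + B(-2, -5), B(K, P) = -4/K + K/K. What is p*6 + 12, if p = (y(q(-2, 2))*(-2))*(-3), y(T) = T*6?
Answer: 525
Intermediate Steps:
B(K, P) = 1 - 4/K (B(K, P) = -4/K + 1 = 1 - 4/K)
q(m, r) = 21/8 - r/8 (q(m, r) = 3 - (r + (-4 - 2)/(-2))/8 = 3 - (r - ½*(-6))/8 = 3 - (r + 3)/8 = 3 - (3 + r)/8 = 3 + (-3/8 - r/8) = 21/8 - r/8)
y(T) = 6*T
p = 171/2 (p = ((6*(21/8 - ⅛*2))*(-2))*(-3) = ((6*(21/8 - ¼))*(-2))*(-3) = ((6*(19/8))*(-2))*(-3) = ((57/4)*(-2))*(-3) = -57/2*(-3) = 171/2 ≈ 85.500)
p*6 + 12 = (171/2)*6 + 12 = 513 + 12 = 525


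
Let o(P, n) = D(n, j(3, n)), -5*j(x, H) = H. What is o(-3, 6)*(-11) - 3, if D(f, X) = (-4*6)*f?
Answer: 1581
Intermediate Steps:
j(x, H) = -H/5
D(f, X) = -24*f
o(P, n) = -24*n
o(-3, 6)*(-11) - 3 = -24*6*(-11) - 3 = -144*(-11) - 3 = 1584 - 3 = 1581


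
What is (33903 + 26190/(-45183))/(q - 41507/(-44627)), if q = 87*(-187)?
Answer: -22786740461331/10934213044516 ≈ -2.0840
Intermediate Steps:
q = -16269
(33903 + 26190/(-45183))/(q - 41507/(-44627)) = (33903 + 26190/(-45183))/(-16269 - 41507/(-44627)) = (33903 + 26190*(-1/45183))/(-16269 - 41507*(-1/44627)) = (33903 - 8730/15061)/(-16269 + 41507/44627) = 510604353/(15061*(-725995156/44627)) = (510604353/15061)*(-44627/725995156) = -22786740461331/10934213044516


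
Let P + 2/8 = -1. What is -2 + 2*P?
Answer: -9/2 ≈ -4.5000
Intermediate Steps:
P = -5/4 (P = -¼ - 1 = -5/4 ≈ -1.2500)
-2 + 2*P = -2 + 2*(-5/4) = -2 - 5/2 = -9/2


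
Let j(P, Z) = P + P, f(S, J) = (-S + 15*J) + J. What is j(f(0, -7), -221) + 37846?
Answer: 37622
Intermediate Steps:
f(S, J) = -S + 16*J
j(P, Z) = 2*P
j(f(0, -7), -221) + 37846 = 2*(-1*0 + 16*(-7)) + 37846 = 2*(0 - 112) + 37846 = 2*(-112) + 37846 = -224 + 37846 = 37622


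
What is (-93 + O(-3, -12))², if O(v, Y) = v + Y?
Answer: 11664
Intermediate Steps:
O(v, Y) = Y + v
(-93 + O(-3, -12))² = (-93 + (-12 - 3))² = (-93 - 15)² = (-108)² = 11664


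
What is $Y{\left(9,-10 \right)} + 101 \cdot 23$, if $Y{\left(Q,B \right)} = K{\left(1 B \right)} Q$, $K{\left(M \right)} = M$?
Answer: $2233$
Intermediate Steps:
$Y{\left(Q,B \right)} = B Q$ ($Y{\left(Q,B \right)} = 1 B Q = B Q$)
$Y{\left(9,-10 \right)} + 101 \cdot 23 = \left(-10\right) 9 + 101 \cdot 23 = -90 + 2323 = 2233$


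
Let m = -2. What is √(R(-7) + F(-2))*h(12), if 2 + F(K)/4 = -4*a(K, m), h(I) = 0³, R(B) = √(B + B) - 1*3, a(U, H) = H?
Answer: 0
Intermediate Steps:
R(B) = -3 + √2*√B (R(B) = √(2*B) - 3 = √2*√B - 3 = -3 + √2*√B)
h(I) = 0
F(K) = 24 (F(K) = -8 + 4*(-4*(-2)) = -8 + 4*8 = -8 + 32 = 24)
√(R(-7) + F(-2))*h(12) = √((-3 + √2*√(-7)) + 24)*0 = √((-3 + √2*(I*√7)) + 24)*0 = √((-3 + I*√14) + 24)*0 = √(21 + I*√14)*0 = 0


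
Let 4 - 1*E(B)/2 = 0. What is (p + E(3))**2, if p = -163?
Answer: 24025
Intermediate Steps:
E(B) = 8 (E(B) = 8 - 2*0 = 8 + 0 = 8)
(p + E(3))**2 = (-163 + 8)**2 = (-155)**2 = 24025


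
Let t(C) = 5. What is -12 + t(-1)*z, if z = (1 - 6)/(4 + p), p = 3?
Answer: -109/7 ≈ -15.571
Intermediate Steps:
z = -5/7 (z = (1 - 6)/(4 + 3) = -5/7 ≈ -0.71429)
-12 + t(-1)*z = -12 + 5*(-5/7) = -12 - 25/7 = -109/7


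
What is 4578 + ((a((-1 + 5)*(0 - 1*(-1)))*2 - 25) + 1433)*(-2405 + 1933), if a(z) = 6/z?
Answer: -661414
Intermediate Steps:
4578 + ((a((-1 + 5)*(0 - 1*(-1)))*2 - 25) + 1433)*(-2405 + 1933) = 4578 + (((6/(((-1 + 5)*(0 - 1*(-1)))))*2 - 25) + 1433)*(-2405 + 1933) = 4578 + (((6/((4*(0 + 1))))*2 - 25) + 1433)*(-472) = 4578 + (((6/((4*1)))*2 - 25) + 1433)*(-472) = 4578 + (((6/4)*2 - 25) + 1433)*(-472) = 4578 + (((6*(¼))*2 - 25) + 1433)*(-472) = 4578 + (((3/2)*2 - 25) + 1433)*(-472) = 4578 + ((3 - 25) + 1433)*(-472) = 4578 + (-22 + 1433)*(-472) = 4578 + 1411*(-472) = 4578 - 665992 = -661414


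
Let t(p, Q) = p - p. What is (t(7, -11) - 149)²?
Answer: 22201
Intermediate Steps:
t(p, Q) = 0
(t(7, -11) - 149)² = (0 - 149)² = (-149)² = 22201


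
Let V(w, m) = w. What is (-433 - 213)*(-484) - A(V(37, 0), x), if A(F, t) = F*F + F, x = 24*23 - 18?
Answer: 311258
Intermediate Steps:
x = 534 (x = 552 - 18 = 534)
A(F, t) = F + F**2 (A(F, t) = F**2 + F = F + F**2)
(-433 - 213)*(-484) - A(V(37, 0), x) = (-433 - 213)*(-484) - 37*(1 + 37) = -646*(-484) - 37*38 = 312664 - 1*1406 = 312664 - 1406 = 311258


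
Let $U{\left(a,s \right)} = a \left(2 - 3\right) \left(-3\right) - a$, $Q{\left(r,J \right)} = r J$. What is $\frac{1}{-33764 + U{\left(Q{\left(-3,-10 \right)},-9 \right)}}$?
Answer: $- \frac{1}{33704} \approx -2.967 \cdot 10^{-5}$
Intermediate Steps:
$Q{\left(r,J \right)} = J r$
$U{\left(a,s \right)} = 2 a$ ($U{\left(a,s \right)} = a \left(2 - 3\right) \left(-3\right) - a = a \left(-1\right) \left(-3\right) - a = - a \left(-3\right) - a = 3 a - a = 2 a$)
$\frac{1}{-33764 + U{\left(Q{\left(-3,-10 \right)},-9 \right)}} = \frac{1}{-33764 + 2 \left(\left(-10\right) \left(-3\right)\right)} = \frac{1}{-33764 + 2 \cdot 30} = \frac{1}{-33764 + 60} = \frac{1}{-33704} = - \frac{1}{33704}$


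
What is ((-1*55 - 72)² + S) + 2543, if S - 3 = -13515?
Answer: 5160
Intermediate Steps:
S = -13512 (S = 3 - 13515 = -13512)
((-1*55 - 72)² + S) + 2543 = ((-1*55 - 72)² - 13512) + 2543 = ((-55 - 72)² - 13512) + 2543 = ((-127)² - 13512) + 2543 = (16129 - 13512) + 2543 = 2617 + 2543 = 5160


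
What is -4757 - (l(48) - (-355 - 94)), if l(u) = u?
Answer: -5254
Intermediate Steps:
-4757 - (l(48) - (-355 - 94)) = -4757 - (48 - (-355 - 94)) = -4757 - (48 - 1*(-449)) = -4757 - (48 + 449) = -4757 - 1*497 = -4757 - 497 = -5254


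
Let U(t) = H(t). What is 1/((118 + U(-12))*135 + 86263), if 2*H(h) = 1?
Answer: 2/204521 ≈ 9.7789e-6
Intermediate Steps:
H(h) = ½ (H(h) = (½)*1 = ½)
U(t) = ½
1/((118 + U(-12))*135 + 86263) = 1/((118 + ½)*135 + 86263) = 1/((237/2)*135 + 86263) = 1/(31995/2 + 86263) = 1/(204521/2) = 2/204521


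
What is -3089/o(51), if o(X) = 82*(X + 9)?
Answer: -3089/4920 ≈ -0.62785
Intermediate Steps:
o(X) = 738 + 82*X (o(X) = 82*(9 + X) = 738 + 82*X)
-3089/o(51) = -3089/(738 + 82*51) = -3089/(738 + 4182) = -3089/4920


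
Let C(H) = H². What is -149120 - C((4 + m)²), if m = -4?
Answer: -149120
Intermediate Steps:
-149120 - C((4 + m)²) = -149120 - ((4 - 4)²)² = -149120 - (0²)² = -149120 - 1*0² = -149120 - 1*0 = -149120 + 0 = -149120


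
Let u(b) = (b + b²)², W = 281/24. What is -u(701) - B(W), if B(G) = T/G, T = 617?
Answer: -68048190346332/281 ≈ -2.4216e+11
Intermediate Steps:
W = 281/24 (W = 281*(1/24) = 281/24 ≈ 11.708)
B(G) = 617/G
-u(701) - B(W) = -701²*(1 + 701)² - 617/281/24 = -491401*702² - 617*24/281 = -491401*492804 - 1*14808/281 = -1*242164378404 - 14808/281 = -242164378404 - 14808/281 = -68048190346332/281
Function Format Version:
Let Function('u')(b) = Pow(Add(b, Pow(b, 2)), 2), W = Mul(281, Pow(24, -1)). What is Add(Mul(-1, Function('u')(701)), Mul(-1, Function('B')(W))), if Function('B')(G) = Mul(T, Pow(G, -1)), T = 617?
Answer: Rational(-68048190346332, 281) ≈ -2.4216e+11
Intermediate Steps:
W = Rational(281, 24) (W = Mul(281, Rational(1, 24)) = Rational(281, 24) ≈ 11.708)
Function('B')(G) = Mul(617, Pow(G, -1))
Add(Mul(-1, Function('u')(701)), Mul(-1, Function('B')(W))) = Add(Mul(-1, Mul(Pow(701, 2), Pow(Add(1, 701), 2))), Mul(-1, Mul(617, Pow(Rational(281, 24), -1)))) = Add(Mul(-1, Mul(491401, Pow(702, 2))), Mul(-1, Mul(617, Rational(24, 281)))) = Add(Mul(-1, Mul(491401, 492804)), Mul(-1, Rational(14808, 281))) = Add(Mul(-1, 242164378404), Rational(-14808, 281)) = Add(-242164378404, Rational(-14808, 281)) = Rational(-68048190346332, 281)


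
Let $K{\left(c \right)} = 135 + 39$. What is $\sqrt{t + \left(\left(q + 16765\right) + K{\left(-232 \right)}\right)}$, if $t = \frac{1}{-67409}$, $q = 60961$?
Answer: $\frac{\sqrt{353975518522491}}{67409} \approx 279.11$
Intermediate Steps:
$t = - \frac{1}{67409} \approx -1.4835 \cdot 10^{-5}$
$K{\left(c \right)} = 174$
$\sqrt{t + \left(\left(q + 16765\right) + K{\left(-232 \right)}\right)} = \sqrt{- \frac{1}{67409} + \left(\left(60961 + 16765\right) + 174\right)} = \sqrt{- \frac{1}{67409} + \left(77726 + 174\right)} = \sqrt{- \frac{1}{67409} + 77900} = \sqrt{\frac{5251161099}{67409}} = \frac{\sqrt{353975518522491}}{67409}$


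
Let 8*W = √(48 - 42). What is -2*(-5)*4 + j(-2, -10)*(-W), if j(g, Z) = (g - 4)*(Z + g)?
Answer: 40 - 9*√6 ≈ 17.955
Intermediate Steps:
W = √6/8 (W = √(48 - 42)/8 = √6/8 ≈ 0.30619)
j(g, Z) = (-4 + g)*(Z + g)
-2*(-5)*4 + j(-2, -10)*(-W) = -2*(-5)*4 + ((-2)² - 4*(-10) - 4*(-2) - 10*(-2))*(-√6/8) = 10*4 + (4 + 40 + 8 + 20)*(-√6/8) = 40 + 72*(-√6/8) = 40 - 9*√6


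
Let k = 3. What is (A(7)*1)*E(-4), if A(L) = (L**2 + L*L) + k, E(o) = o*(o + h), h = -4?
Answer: 3232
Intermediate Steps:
E(o) = o*(-4 + o) (E(o) = o*(o - 4) = o*(-4 + o))
A(L) = 3 + 2*L**2 (A(L) = (L**2 + L*L) + 3 = (L**2 + L**2) + 3 = 2*L**2 + 3 = 3 + 2*L**2)
(A(7)*1)*E(-4) = ((3 + 2*7**2)*1)*(-4*(-4 - 4)) = ((3 + 2*49)*1)*(-4*(-8)) = ((3 + 98)*1)*32 = (101*1)*32 = 101*32 = 3232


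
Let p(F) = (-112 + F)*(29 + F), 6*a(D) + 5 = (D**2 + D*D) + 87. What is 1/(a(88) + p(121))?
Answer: 1/3945 ≈ 0.00025349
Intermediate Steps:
a(D) = 41/3 + D**2/3 (a(D) = -5/6 + ((D**2 + D*D) + 87)/6 = -5/6 + ((D**2 + D**2) + 87)/6 = -5/6 + (2*D**2 + 87)/6 = -5/6 + (87 + 2*D**2)/6 = -5/6 + (29/2 + D**2/3) = 41/3 + D**2/3)
1/(a(88) + p(121)) = 1/((41/3 + (1/3)*88**2) + (-3248 + 121**2 - 83*121)) = 1/((41/3 + (1/3)*7744) + (-3248 + 14641 - 10043)) = 1/((41/3 + 7744/3) + 1350) = 1/(2595 + 1350) = 1/3945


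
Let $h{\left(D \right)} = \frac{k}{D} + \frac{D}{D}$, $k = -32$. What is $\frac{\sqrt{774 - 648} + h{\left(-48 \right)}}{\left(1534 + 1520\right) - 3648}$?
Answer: $- \frac{5}{1782} - \frac{\sqrt{14}}{198} \approx -0.021703$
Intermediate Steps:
$h{\left(D \right)} = 1 - \frac{32}{D}$ ($h{\left(D \right)} = - \frac{32}{D} + \frac{D}{D} = - \frac{32}{D} + 1 = 1 - \frac{32}{D}$)
$\frac{\sqrt{774 - 648} + h{\left(-48 \right)}}{\left(1534 + 1520\right) - 3648} = \frac{\sqrt{774 - 648} + \frac{-32 - 48}{-48}}{\left(1534 + 1520\right) - 3648} = \frac{\sqrt{126} - - \frac{5}{3}}{3054 - 3648} = \frac{3 \sqrt{14} + \frac{5}{3}}{-594} = \left(\frac{5}{3} + 3 \sqrt{14}\right) \left(- \frac{1}{594}\right) = - \frac{5}{1782} - \frac{\sqrt{14}}{198}$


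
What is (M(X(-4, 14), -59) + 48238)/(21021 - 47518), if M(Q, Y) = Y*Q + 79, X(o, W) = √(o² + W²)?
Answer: -48317/26497 + 118*√53/26497 ≈ -1.7911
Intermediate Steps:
X(o, W) = √(W² + o²)
M(Q, Y) = 79 + Q*Y (M(Q, Y) = Q*Y + 79 = 79 + Q*Y)
(M(X(-4, 14), -59) + 48238)/(21021 - 47518) = ((79 + √(14² + (-4)²)*(-59)) + 48238)/(21021 - 47518) = ((79 + √(196 + 16)*(-59)) + 48238)/(-26497) = ((79 + √212*(-59)) + 48238)*(-1/26497) = ((79 + (2*√53)*(-59)) + 48238)*(-1/26497) = ((79 - 118*√53) + 48238)*(-1/26497) = (48317 - 118*√53)*(-1/26497) = -48317/26497 + 118*√53/26497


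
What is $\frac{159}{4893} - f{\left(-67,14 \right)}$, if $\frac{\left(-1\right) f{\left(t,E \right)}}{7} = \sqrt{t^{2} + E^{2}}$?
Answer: $\frac{53}{1631} + 7 \sqrt{4685} \approx 479.16$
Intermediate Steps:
$f{\left(t,E \right)} = - 7 \sqrt{E^{2} + t^{2}}$ ($f{\left(t,E \right)} = - 7 \sqrt{t^{2} + E^{2}} = - 7 \sqrt{E^{2} + t^{2}}$)
$\frac{159}{4893} - f{\left(-67,14 \right)} = \frac{159}{4893} - - 7 \sqrt{14^{2} + \left(-67\right)^{2}} = 159 \cdot \frac{1}{4893} - - 7 \sqrt{196 + 4489} = \frac{53}{1631} - - 7 \sqrt{4685} = \frac{53}{1631} + 7 \sqrt{4685}$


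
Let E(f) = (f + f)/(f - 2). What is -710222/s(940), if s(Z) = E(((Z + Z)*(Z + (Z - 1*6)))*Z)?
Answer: -588016372815289/1655866400 ≈ -3.5511e+5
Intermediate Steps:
E(f) = 2*f/(-2 + f) (E(f) = (2*f)/(-2 + f) = 2*f/(-2 + f))
s(Z) = 4*Z²*(-6 + 2*Z)/(-2 + 2*Z²*(-6 + 2*Z)) (s(Z) = 2*(((Z + Z)*(Z + (Z - 1*6)))*Z)/(-2 + ((Z + Z)*(Z + (Z - 1*6)))*Z) = 2*(((2*Z)*(Z + (Z - 6)))*Z)/(-2 + ((2*Z)*(Z + (Z - 6)))*Z) = 2*(((2*Z)*(Z + (-6 + Z)))*Z)/(-2 + ((2*Z)*(Z + (-6 + Z)))*Z) = 2*(((2*Z)*(-6 + 2*Z))*Z)/(-2 + ((2*Z)*(-6 + 2*Z))*Z) = 2*((2*Z*(-6 + 2*Z))*Z)/(-2 + (2*Z*(-6 + 2*Z))*Z) = 2*(2*Z²*(-6 + 2*Z))/(-2 + 2*Z²*(-6 + 2*Z)) = 4*Z²*(-6 + 2*Z)/(-2 + 2*Z²*(-6 + 2*Z)))
-710222/s(940) = -710222*(-1 + 2*940²*(-3 + 940))/(3534400*(-3 + 940)) = -710222/(4*883600*937/(-1 + 2*883600*937)) = -710222/(4*883600*937/(-1 + 1655866400)) = -710222/(4*883600*937/1655866399) = -710222/(4*883600*(1/1655866399)*937) = -710222/3311732800/1655866399 = -710222*1655866399/3311732800 = -588016372815289/1655866400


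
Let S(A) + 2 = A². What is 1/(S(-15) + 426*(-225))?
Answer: -1/95627 ≈ -1.0457e-5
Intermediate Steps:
S(A) = -2 + A²
1/(S(-15) + 426*(-225)) = 1/((-2 + (-15)²) + 426*(-225)) = 1/((-2 + 225) - 95850) = 1/(223 - 95850) = 1/(-95627) = -1/95627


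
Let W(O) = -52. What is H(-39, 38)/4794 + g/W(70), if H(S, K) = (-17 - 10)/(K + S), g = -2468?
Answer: 986083/20774 ≈ 47.467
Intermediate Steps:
H(S, K) = -27/(K + S)
H(-39, 38)/4794 + g/W(70) = -27/(38 - 39)/4794 - 2468/(-52) = -27/(-1)*(1/4794) - 2468*(-1/52) = -27*(-1)*(1/4794) + 617/13 = 27*(1/4794) + 617/13 = 9/1598 + 617/13 = 986083/20774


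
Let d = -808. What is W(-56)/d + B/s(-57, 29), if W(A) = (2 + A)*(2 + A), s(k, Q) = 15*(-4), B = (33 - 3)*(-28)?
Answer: 2099/202 ≈ 10.391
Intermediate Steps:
B = -840 (B = 30*(-28) = -840)
s(k, Q) = -60
W(A) = (2 + A)**2
W(-56)/d + B/s(-57, 29) = (2 - 56)**2/(-808) - 840/(-60) = (-54)**2*(-1/808) - 840*(-1/60) = 2916*(-1/808) + 14 = -729/202 + 14 = 2099/202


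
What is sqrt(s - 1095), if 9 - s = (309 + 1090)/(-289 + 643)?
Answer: I*sqrt(136588422)/354 ≈ 33.014*I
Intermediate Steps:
s = 1787/354 (s = 9 - (309 + 1090)/(-289 + 643) = 9 - 1399/354 = 1787/354 ≈ 5.0480)
sqrt(s - 1095) = sqrt(1787/354 - 1095) = sqrt(-385843/354) = I*sqrt(136588422)/354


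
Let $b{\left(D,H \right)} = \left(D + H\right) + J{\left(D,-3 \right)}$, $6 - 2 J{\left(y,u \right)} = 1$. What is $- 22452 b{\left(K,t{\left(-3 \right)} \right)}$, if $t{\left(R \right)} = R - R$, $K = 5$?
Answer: $-168390$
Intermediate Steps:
$J{\left(y,u \right)} = \frac{5}{2}$ ($J{\left(y,u \right)} = 3 - \frac{1}{2} = \frac{5}{2}$)
$t{\left(R \right)} = 0$
$b{\left(D,H \right)} = \frac{5}{2} + D + H$ ($b{\left(D,H \right)} = \left(D + H\right) + \frac{5}{2} = \frac{5}{2} + D + H$)
$- 22452 b{\left(K,t{\left(-3 \right)} \right)} = - 22452 \left(\frac{5}{2} + 5 + 0\right) = \left(-22452\right) \frac{15}{2} = -168390$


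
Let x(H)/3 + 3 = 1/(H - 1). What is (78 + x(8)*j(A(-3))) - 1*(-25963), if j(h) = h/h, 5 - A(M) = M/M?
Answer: 182227/7 ≈ 26032.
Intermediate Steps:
A(M) = 4 (A(M) = 5 - M/M = 5 - 1*1 = 5 - 1 = 4)
j(h) = 1
x(H) = -9 + 3/(-1 + H) (x(H) = -9 + 3/(H - 1) = -9 + 3/(-1 + H))
(78 + x(8)*j(A(-3))) - 1*(-25963) = (78 + (3*(4 - 3*8)/(-1 + 8))*1) - 1*(-25963) = (78 + (3*(4 - 24)/7)*1) + 25963 = (78 + (3*(⅐)*(-20))*1) + 25963 = (78 - 60/7*1) + 25963 = (78 - 60/7) + 25963 = 486/7 + 25963 = 182227/7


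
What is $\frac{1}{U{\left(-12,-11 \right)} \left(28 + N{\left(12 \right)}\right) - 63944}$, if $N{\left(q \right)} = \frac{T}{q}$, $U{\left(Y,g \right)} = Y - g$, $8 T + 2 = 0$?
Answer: $- \frac{48}{3070655} \approx -1.5632 \cdot 10^{-5}$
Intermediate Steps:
$T = - \frac{1}{4}$ ($T = - \frac{1}{4} + \frac{1}{8} \cdot 0 = - \frac{1}{4} + 0 = - \frac{1}{4} \approx -0.25$)
$N{\left(q \right)} = - \frac{1}{4 q}$
$\frac{1}{U{\left(-12,-11 \right)} \left(28 + N{\left(12 \right)}\right) - 63944} = \frac{1}{\left(-12 - -11\right) \left(28 - \frac{1}{4 \cdot 12}\right) - 63944} = \frac{1}{\left(-12 + 11\right) \left(28 - \frac{1}{48}\right) - 63944} = \frac{1}{- (28 - \frac{1}{48}) - 63944} = \frac{1}{\left(-1\right) \frac{1343}{48} - 63944} = \frac{1}{- \frac{1343}{48} - 63944} = \frac{1}{- \frac{3070655}{48}} = - \frac{48}{3070655}$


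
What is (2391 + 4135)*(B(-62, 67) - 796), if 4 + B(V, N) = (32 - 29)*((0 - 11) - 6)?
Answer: -5553626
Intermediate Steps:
B(V, N) = -55 (B(V, N) = -4 + (32 - 29)*((0 - 11) - 6) = -4 + 3*(-11 - 6) = -4 + 3*(-17) = -4 - 51 = -55)
(2391 + 4135)*(B(-62, 67) - 796) = (2391 + 4135)*(-55 - 796) = 6526*(-851) = -5553626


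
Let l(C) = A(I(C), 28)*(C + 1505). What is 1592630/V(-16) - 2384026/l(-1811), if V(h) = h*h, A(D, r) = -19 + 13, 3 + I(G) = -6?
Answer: 289219753/58752 ≈ 4922.7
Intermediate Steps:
I(G) = -9 (I(G) = -3 - 6 = -9)
A(D, r) = -6
V(h) = h²
l(C) = -9030 - 6*C (l(C) = -6*(C + 1505) = -6*(1505 + C) = -9030 - 6*C)
1592630/V(-16) - 2384026/l(-1811) = 1592630/((-16)²) - 2384026/(-9030 - 6*(-1811)) = 1592630/256 - 2384026/(-9030 + 10866) = 1592630*(1/256) - 2384026/1836 = 796315/128 - 2384026*1/1836 = 796315/128 - 1192013/918 = 289219753/58752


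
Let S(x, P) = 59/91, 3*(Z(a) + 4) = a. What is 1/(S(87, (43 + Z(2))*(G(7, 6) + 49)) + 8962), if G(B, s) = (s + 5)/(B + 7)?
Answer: 91/815601 ≈ 0.00011157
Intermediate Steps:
Z(a) = -4 + a/3
G(B, s) = (5 + s)/(7 + B)
S(x, P) = 59/91 (S(x, P) = 59*(1/91) = 59/91)
1/(S(87, (43 + Z(2))*(G(7, 6) + 49)) + 8962) = 1/(59/91 + 8962) = 1/(815601/91) = 91/815601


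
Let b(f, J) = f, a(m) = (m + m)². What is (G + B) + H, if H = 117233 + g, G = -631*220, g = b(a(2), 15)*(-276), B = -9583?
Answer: -35586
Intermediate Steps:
a(m) = 4*m² (a(m) = (2*m)² = 4*m²)
g = -4416 (g = (4*2²)*(-276) = (4*4)*(-276) = 16*(-276) = -4416)
G = -138820
H = 112817 (H = 117233 - 4416 = 112817)
(G + B) + H = (-138820 - 9583) + 112817 = -148403 + 112817 = -35586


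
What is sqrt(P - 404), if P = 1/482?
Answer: I*sqrt(93858414)/482 ≈ 20.1*I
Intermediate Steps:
P = 1/482 ≈ 0.0020747
sqrt(P - 404) = sqrt(1/482 - 404) = sqrt(-194727/482) = I*sqrt(93858414)/482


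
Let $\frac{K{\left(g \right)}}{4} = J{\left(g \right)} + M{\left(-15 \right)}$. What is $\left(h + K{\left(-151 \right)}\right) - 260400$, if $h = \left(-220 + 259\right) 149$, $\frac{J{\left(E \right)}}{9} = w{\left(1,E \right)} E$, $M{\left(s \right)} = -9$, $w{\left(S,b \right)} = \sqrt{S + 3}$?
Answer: $-265497$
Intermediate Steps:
$w{\left(S,b \right)} = \sqrt{3 + S}$
$J{\left(E \right)} = 18 E$ ($J{\left(E \right)} = 9 \sqrt{3 + 1} E = 9 \sqrt{4} E = 9 \cdot 2 E = 18 E$)
$h = 5811$ ($h = 39 \cdot 149 = 5811$)
$K{\left(g \right)} = -36 + 72 g$ ($K{\left(g \right)} = 4 \left(18 g - 9\right) = 4 \left(-9 + 18 g\right) = -36 + 72 g$)
$\left(h + K{\left(-151 \right)}\right) - 260400 = \left(5811 + \left(-36 + 72 \left(-151\right)\right)\right) - 260400 = \left(5811 - 10908\right) - 260400 = -5097 - 260400 = -265497$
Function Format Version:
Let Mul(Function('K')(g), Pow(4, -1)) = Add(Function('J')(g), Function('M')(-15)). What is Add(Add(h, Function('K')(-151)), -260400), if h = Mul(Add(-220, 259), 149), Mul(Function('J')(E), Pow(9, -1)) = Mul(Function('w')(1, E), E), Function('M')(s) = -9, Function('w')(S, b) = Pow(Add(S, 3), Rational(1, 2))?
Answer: -265497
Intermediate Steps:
Function('w')(S, b) = Pow(Add(3, S), Rational(1, 2))
Function('J')(E) = Mul(18, E) (Function('J')(E) = Mul(9, Mul(Pow(Add(3, 1), Rational(1, 2)), E)) = Mul(9, Mul(Pow(4, Rational(1, 2)), E)) = Mul(9, Mul(2, E)) = Mul(18, E))
h = 5811 (h = Mul(39, 149) = 5811)
Function('K')(g) = Add(-36, Mul(72, g)) (Function('K')(g) = Mul(4, Add(Mul(18, g), -9)) = Mul(4, Add(-9, Mul(18, g))) = Add(-36, Mul(72, g)))
Add(Add(h, Function('K')(-151)), -260400) = Add(Add(5811, Add(-36, Mul(72, -151))), -260400) = Add(Add(5811, Add(-36, -10872)), -260400) = Add(Add(5811, -10908), -260400) = Add(-5097, -260400) = -265497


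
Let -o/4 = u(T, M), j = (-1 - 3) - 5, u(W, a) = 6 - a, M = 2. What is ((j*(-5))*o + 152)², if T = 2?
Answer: 322624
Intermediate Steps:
j = -9 (j = -4 - 5 = -9)
o = -16 (o = -4*(6 - 1*2) = -4*(6 - 2) = -4*4 = -16)
((j*(-5))*o + 152)² = (-9*(-5)*(-16) + 152)² = (45*(-16) + 152)² = (-720 + 152)² = (-568)² = 322624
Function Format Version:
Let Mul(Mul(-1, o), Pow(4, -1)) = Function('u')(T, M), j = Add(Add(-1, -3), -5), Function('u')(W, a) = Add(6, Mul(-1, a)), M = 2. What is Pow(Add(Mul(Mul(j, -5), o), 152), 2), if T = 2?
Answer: 322624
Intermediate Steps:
j = -9 (j = Add(-4, -5) = -9)
o = -16 (o = Mul(-4, Add(6, Mul(-1, 2))) = Mul(-4, Add(6, -2)) = Mul(-4, 4) = -16)
Pow(Add(Mul(Mul(j, -5), o), 152), 2) = Pow(Add(Mul(Mul(-9, -5), -16), 152), 2) = Pow(Add(Mul(45, -16), 152), 2) = Pow(Add(-720, 152), 2) = Pow(-568, 2) = 322624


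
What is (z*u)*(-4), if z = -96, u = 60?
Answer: 23040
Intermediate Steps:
(z*u)*(-4) = -96*60*(-4) = -5760*(-4) = 23040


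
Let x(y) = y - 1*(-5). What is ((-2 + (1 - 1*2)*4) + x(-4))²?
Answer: 25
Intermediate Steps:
x(y) = 5 + y (x(y) = y + 5 = 5 + y)
((-2 + (1 - 1*2)*4) + x(-4))² = ((-2 + (1 - 1*2)*4) + (5 - 4))² = ((-2 + (1 - 2)*4) + 1)² = ((-2 - 1*4) + 1)² = ((-2 - 4) + 1)² = (-6 + 1)² = (-5)² = 25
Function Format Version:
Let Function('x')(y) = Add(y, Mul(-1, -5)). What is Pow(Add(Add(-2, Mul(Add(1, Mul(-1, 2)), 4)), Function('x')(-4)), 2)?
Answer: 25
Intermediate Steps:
Function('x')(y) = Add(5, y) (Function('x')(y) = Add(y, 5) = Add(5, y))
Pow(Add(Add(-2, Mul(Add(1, Mul(-1, 2)), 4)), Function('x')(-4)), 2) = Pow(Add(Add(-2, Mul(Add(1, Mul(-1, 2)), 4)), Add(5, -4)), 2) = Pow(Add(Add(-2, Mul(Add(1, -2), 4)), 1), 2) = Pow(Add(Add(-2, Mul(-1, 4)), 1), 2) = Pow(Add(Add(-2, -4), 1), 2) = Pow(Add(-6, 1), 2) = Pow(-5, 2) = 25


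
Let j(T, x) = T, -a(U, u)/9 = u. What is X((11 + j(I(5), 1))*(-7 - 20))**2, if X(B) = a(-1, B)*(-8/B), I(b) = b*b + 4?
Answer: 5184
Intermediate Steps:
a(U, u) = -9*u
I(b) = 4 + b**2 (I(b) = b**2 + 4 = 4 + b**2)
X(B) = 72 (X(B) = (-9*B)*(-8/B) = 72)
X((11 + j(I(5), 1))*(-7 - 20))**2 = 72**2 = 5184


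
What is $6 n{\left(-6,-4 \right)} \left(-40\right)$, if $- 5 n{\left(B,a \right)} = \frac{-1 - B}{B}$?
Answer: $-40$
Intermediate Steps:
$n{\left(B,a \right)} = - \frac{-1 - B}{5 B}$ ($n{\left(B,a \right)} = - \frac{\left(-1 - B\right) \frac{1}{B}}{5} = - \frac{\frac{1}{B} \left(-1 - B\right)}{5} = - \frac{-1 - B}{5 B}$)
$6 n{\left(-6,-4 \right)} \left(-40\right) = 6 \frac{1 - 6}{5 \left(-6\right)} \left(-40\right) = 6 \cdot \frac{1}{5} \left(- \frac{1}{6}\right) \left(-5\right) \left(-40\right) = 6 \cdot \frac{1}{6} \left(-40\right) = 1 \left(-40\right) = -40$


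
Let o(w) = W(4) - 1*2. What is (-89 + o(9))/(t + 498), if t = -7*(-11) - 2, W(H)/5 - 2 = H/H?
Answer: -76/573 ≈ -0.13264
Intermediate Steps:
W(H) = 15 (W(H) = 10 + 5*(H/H) = 10 + 5*1 = 10 + 5 = 15)
o(w) = 13 (o(w) = 15 - 1*2 = 15 - 2 = 13)
t = 75 (t = 77 - 2 = 75)
(-89 + o(9))/(t + 498) = (-89 + 13)/(75 + 498) = -76/573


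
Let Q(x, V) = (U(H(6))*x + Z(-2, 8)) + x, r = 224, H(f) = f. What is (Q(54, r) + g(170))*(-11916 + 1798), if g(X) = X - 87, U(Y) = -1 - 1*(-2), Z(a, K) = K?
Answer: -2013482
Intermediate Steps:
U(Y) = 1 (U(Y) = -1 + 2 = 1)
g(X) = -87 + X
Q(x, V) = 8 + 2*x (Q(x, V) = (1*x + 8) + x = (x + 8) + x = (8 + x) + x = 8 + 2*x)
(Q(54, r) + g(170))*(-11916 + 1798) = ((8 + 2*54) + (-87 + 170))*(-11916 + 1798) = ((8 + 108) + 83)*(-10118) = (116 + 83)*(-10118) = 199*(-10118) = -2013482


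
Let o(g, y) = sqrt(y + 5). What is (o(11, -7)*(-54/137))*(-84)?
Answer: 4536*I*sqrt(2)/137 ≈ 46.824*I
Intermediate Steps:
o(g, y) = sqrt(5 + y)
(o(11, -7)*(-54/137))*(-84) = (sqrt(5 - 7)*(-54/137))*(-84) = (sqrt(-2)*(-54*1/137))*(-84) = ((I*sqrt(2))*(-54/137))*(-84) = -54*I*sqrt(2)/137*(-84) = 4536*I*sqrt(2)/137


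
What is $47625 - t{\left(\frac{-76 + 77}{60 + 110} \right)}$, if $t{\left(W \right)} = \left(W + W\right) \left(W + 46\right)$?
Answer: $\frac{688173429}{14450} \approx 47624.0$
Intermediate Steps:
$t{\left(W \right)} = 2 W \left(46 + W\right)$
$47625 - t{\left(\frac{-76 + 77}{60 + 110} \right)} = 47625 - 2 \frac{-76 + 77}{60 + 110} \left(46 + \frac{-76 + 77}{60 + 110}\right) = 47625 - 2 \cdot 1 \cdot \frac{1}{170} \left(46 + 1 \cdot \frac{1}{170}\right) = 47625 - 2 \cdot \frac{1}{170} \left(46 + \frac{1}{170}\right) = 47625 - 2 \cdot \frac{1}{170} \cdot \frac{7821}{170} = 47625 - \frac{7821}{14450} = \frac{688173429}{14450}$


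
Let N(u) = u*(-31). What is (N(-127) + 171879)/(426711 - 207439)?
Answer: 21977/27409 ≈ 0.80182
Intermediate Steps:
N(u) = -31*u
(N(-127) + 171879)/(426711 - 207439) = (-31*(-127) + 171879)/(426711 - 207439) = (3937 + 171879)/219272 = 175816*(1/219272) = 21977/27409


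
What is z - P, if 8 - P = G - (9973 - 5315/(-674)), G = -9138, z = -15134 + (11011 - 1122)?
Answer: -16426651/674 ≈ -24372.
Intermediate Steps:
z = -5245 (z = -15134 + 9889 = -5245)
P = 12891521/674 (P = 8 - (-9138 - (9973 - 5315/(-674))) = 8 - (-9138 - (9973 - 5315*(-1)/674)) = 8 - (-9138 - (9973 - 1*(-5315/674))) = 8 - (-9138 - (9973 + 5315/674)) = 8 - (-9138 - 1*6727117/674) = 8 - (-9138 - 6727117/674) = 8 - 1*(-12886129/674) = 8 + 12886129/674 = 12891521/674 ≈ 19127.)
z - P = -5245 - 1*12891521/674 = -5245 - 12891521/674 = -16426651/674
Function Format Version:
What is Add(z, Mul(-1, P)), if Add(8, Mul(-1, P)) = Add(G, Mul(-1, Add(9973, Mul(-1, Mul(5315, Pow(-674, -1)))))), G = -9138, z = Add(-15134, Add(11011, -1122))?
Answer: Rational(-16426651, 674) ≈ -24372.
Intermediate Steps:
z = -5245 (z = Add(-15134, 9889) = -5245)
P = Rational(12891521, 674) (P = Add(8, Mul(-1, Add(-9138, Mul(-1, Add(9973, Mul(-1, Mul(5315, Pow(-674, -1)))))))) = Add(8, Mul(-1, Add(-9138, Mul(-1, Add(9973, Mul(-1, Mul(5315, Rational(-1, 674)))))))) = Add(8, Mul(-1, Add(-9138, Mul(-1, Add(9973, Mul(-1, Rational(-5315, 674))))))) = Add(8, Mul(-1, Add(-9138, Mul(-1, Add(9973, Rational(5315, 674)))))) = Add(8, Mul(-1, Add(-9138, Mul(-1, Rational(6727117, 674))))) = Add(8, Mul(-1, Add(-9138, Rational(-6727117, 674)))) = Add(8, Mul(-1, Rational(-12886129, 674))) = Add(8, Rational(12886129, 674)) = Rational(12891521, 674) ≈ 19127.)
Add(z, Mul(-1, P)) = Add(-5245, Mul(-1, Rational(12891521, 674))) = Add(-5245, Rational(-12891521, 674)) = Rational(-16426651, 674)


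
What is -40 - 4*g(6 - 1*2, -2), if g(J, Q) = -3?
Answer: -28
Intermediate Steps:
-40 - 4*g(6 - 1*2, -2) = -40 - 4*(-3) = -40 + 12 = -28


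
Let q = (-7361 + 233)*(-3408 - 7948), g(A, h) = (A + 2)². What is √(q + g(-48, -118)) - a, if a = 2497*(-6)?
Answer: 14982 + 2*√20236921 ≈ 23979.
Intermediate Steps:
g(A, h) = (2 + A)²
q = 80945568 (q = -7128*(-11356) = 80945568)
a = -14982
√(q + g(-48, -118)) - a = √(80945568 + (2 - 48)²) - 1*(-14982) = √(80945568 + (-46)²) + 14982 = √(80945568 + 2116) + 14982 = √80947684 + 14982 = 2*√20236921 + 14982 = 14982 + 2*√20236921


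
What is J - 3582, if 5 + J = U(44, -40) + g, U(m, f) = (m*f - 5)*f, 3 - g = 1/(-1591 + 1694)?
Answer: 6902647/103 ≈ 67016.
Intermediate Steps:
g = 308/103 (g = 3 - 1/(-1591 + 1694) = 3 - 1/103 = 308/103 ≈ 2.9903)
U(m, f) = f*(-5 + f*m) (U(m, f) = (f*m - 5)*f = (-5 + f*m)*f = f*(-5 + f*m))
J = 7271593/103 (J = -5 + (-40*(-5 - 40*44) + 308/103) = -5 + (-40*(-5 - 1760) + 308/103) = -5 + (-40*(-1765) + 308/103) = -5 + (70600 + 308/103) = -5 + 7272108/103 = 7271593/103 ≈ 70598.)
J - 3582 = 7271593/103 - 3582 = 6902647/103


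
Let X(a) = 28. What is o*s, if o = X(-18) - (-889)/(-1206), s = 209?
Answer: 6871711/1206 ≈ 5697.9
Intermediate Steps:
o = 32879/1206 (o = 28 - (-889)/(-1206) = 28 - (-889)*(-1)/1206 = 28 - 1*889/1206 = 28 - 889/1206 = 32879/1206 ≈ 27.263)
o*s = (32879/1206)*209 = 6871711/1206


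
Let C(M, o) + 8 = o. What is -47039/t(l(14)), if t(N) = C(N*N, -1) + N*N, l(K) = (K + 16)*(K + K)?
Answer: -47039/705591 ≈ -0.066666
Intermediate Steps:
C(M, o) = -8 + o
l(K) = 2*K*(16 + K) (l(K) = (16 + K)*(2*K) = 2*K*(16 + K))
t(N) = -9 + N² (t(N) = (-8 - 1) + N*N = -9 + N²)
-47039/t(l(14)) = -47039/(-9 + (2*14*(16 + 14))²) = -47039/(-9 + (2*14*30)²) = -47039/(-9 + 840²) = -47039/(-9 + 705600) = -47039/705591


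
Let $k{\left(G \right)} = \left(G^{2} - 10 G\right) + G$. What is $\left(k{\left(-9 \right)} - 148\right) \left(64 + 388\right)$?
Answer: $6328$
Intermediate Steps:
$k{\left(G \right)} = G^{2} - 9 G$
$\left(k{\left(-9 \right)} - 148\right) \left(64 + 388\right) = \left(- 9 \left(-9 - 9\right) - 148\right) \left(64 + 388\right) = \left(\left(-9\right) \left(-18\right) - 148\right) 452 = \left(162 - 148\right) 452 = 14 \cdot 452 = 6328$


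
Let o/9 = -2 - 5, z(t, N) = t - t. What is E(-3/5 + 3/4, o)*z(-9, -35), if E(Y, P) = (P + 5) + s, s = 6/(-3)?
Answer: 0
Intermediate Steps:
z(t, N) = 0
s = -2 (s = 6*(-⅓) = -2)
o = -63 (o = 9*(-2 - 5) = 9*(-7) = -63)
E(Y, P) = 3 + P (E(Y, P) = (P + 5) - 2 = (5 + P) - 2 = 3 + P)
E(-3/5 + 3/4, o)*z(-9, -35) = (3 - 63)*0 = -60*0 = 0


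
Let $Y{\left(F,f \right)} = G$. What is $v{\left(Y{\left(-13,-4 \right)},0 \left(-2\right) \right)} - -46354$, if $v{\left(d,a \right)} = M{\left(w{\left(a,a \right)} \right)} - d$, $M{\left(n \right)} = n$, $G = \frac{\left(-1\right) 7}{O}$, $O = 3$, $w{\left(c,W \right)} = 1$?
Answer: $\frac{139072}{3} \approx 46357.0$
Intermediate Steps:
$G = - \frac{7}{3}$ ($G = \frac{\left(-1\right) 7}{3} = \left(-7\right) \frac{1}{3} = - \frac{7}{3} \approx -2.3333$)
$Y{\left(F,f \right)} = - \frac{7}{3}$
$v{\left(d,a \right)} = 1 - d$
$v{\left(Y{\left(-13,-4 \right)},0 \left(-2\right) \right)} - -46354 = \left(1 - - \frac{7}{3}\right) - -46354 = \left(1 + \frac{7}{3}\right) + 46354 = \frac{10}{3} + 46354 = \frac{139072}{3}$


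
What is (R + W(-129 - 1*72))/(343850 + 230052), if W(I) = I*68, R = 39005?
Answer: 25337/573902 ≈ 0.044149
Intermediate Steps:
W(I) = 68*I
(R + W(-129 - 1*72))/(343850 + 230052) = (39005 + 68*(-129 - 1*72))/(343850 + 230052) = (39005 + 68*(-129 - 72))/573902 = (39005 + 68*(-201))*(1/573902) = (39005 - 13668)*(1/573902) = 25337*(1/573902) = 25337/573902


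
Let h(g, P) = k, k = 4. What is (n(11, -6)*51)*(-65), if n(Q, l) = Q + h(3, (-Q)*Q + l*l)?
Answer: -49725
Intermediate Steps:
h(g, P) = 4
n(Q, l) = 4 + Q (n(Q, l) = Q + 4 = 4 + Q)
(n(11, -6)*51)*(-65) = ((4 + 11)*51)*(-65) = (15*51)*(-65) = 765*(-65) = -49725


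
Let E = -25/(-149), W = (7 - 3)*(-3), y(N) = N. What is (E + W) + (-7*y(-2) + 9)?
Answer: 1664/149 ≈ 11.168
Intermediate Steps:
W = -12 (W = 4*(-3) = -12)
E = 25/149 (E = -25*(-1/149) = 25/149 ≈ 0.16779)
(E + W) + (-7*y(-2) + 9) = (25/149 - 12) + (-7*(-2) + 9) = -1763/149 + (14 + 9) = -1763/149 + 23 = 1664/149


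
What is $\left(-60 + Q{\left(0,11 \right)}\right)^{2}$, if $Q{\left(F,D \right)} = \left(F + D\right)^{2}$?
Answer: $3721$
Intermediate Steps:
$Q{\left(F,D \right)} = \left(D + F\right)^{2}$
$\left(-60 + Q{\left(0,11 \right)}\right)^{2} = \left(-60 + \left(11 + 0\right)^{2}\right)^{2} = \left(-60 + 11^{2}\right)^{2} = \left(-60 + 121\right)^{2} = 61^{2} = 3721$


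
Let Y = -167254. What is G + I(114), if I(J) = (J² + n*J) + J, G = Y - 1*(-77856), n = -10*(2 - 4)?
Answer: -74008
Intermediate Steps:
n = 20 (n = -10*(-2) = 20)
G = -89398 (G = -167254 - 1*(-77856) = -167254 + 77856 = -89398)
I(J) = J² + 21*J (I(J) = (J² + 20*J) + J = J² + 21*J)
G + I(114) = -89398 + 114*(21 + 114) = -89398 + 114*135 = -89398 + 15390 = -74008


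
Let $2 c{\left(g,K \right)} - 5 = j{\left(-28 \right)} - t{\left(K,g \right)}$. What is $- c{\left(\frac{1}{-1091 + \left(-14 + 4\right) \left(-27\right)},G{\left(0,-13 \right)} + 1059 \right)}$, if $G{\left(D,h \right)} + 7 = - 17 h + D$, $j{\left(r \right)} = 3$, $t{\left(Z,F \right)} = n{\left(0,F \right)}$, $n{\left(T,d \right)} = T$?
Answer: $-4$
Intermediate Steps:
$t{\left(Z,F \right)} = 0$
$G{\left(D,h \right)} = -7 + D - 17 h$ ($G{\left(D,h \right)} = -7 + \left(- 17 h + D\right) = -7 + \left(D - 17 h\right) = -7 + D - 17 h$)
$c{\left(g,K \right)} = 4$ ($c{\left(g,K \right)} = \frac{5}{2} + \frac{3 - 0}{2} = \frac{5}{2} + \frac{3 + 0}{2} = \frac{5}{2} + \frac{1}{2} \cdot 3 = \frac{5}{2} + \frac{3}{2} = 4$)
$- c{\left(\frac{1}{-1091 + \left(-14 + 4\right) \left(-27\right)},G{\left(0,-13 \right)} + 1059 \right)} = \left(-1\right) 4 = -4$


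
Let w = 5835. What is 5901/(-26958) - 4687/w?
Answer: -53594827/52433310 ≈ -1.0222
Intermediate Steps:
5901/(-26958) - 4687/w = 5901/(-26958) - 4687/5835 = 5901*(-1/26958) - 4687*1/5835 = -1967/8986 - 4687/5835 = -53594827/52433310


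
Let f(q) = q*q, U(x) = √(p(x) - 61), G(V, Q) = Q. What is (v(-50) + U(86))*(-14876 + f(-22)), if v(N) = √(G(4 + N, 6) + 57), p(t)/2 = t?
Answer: -43176*√7 - 14392*√111 ≈ -2.6586e+5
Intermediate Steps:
p(t) = 2*t
U(x) = √(-61 + 2*x) (U(x) = √(2*x - 61) = √(-61 + 2*x))
v(N) = 3*√7 (v(N) = √(6 + 57) = √63 = 3*√7)
f(q) = q²
(v(-50) + U(86))*(-14876 + f(-22)) = (3*√7 + √(-61 + 2*86))*(-14876 + (-22)²) = (3*√7 + √(-61 + 172))*(-14876 + 484) = (3*√7 + √111)*(-14392) = (√111 + 3*√7)*(-14392) = -43176*√7 - 14392*√111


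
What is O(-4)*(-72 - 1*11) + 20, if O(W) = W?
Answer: 352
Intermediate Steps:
O(-4)*(-72 - 1*11) + 20 = -4*(-72 - 1*11) + 20 = -4*(-72 - 11) + 20 = -4*(-83) + 20 = 332 + 20 = 352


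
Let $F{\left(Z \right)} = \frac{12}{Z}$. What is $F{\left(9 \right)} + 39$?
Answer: $\frac{121}{3} \approx 40.333$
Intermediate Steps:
$F{\left(9 \right)} + 39 = \frac{12}{9} + 39 = 12 \cdot \frac{1}{9} + 39 = \frac{4}{3} + 39 = \frac{121}{3}$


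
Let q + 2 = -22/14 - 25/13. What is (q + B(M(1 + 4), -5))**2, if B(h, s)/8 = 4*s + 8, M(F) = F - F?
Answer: 85303696/8281 ≈ 10301.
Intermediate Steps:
M(F) = 0
B(h, s) = 64 + 32*s (B(h, s) = 8*(4*s + 8) = 8*(8 + 4*s) = 64 + 32*s)
q = -500/91 (q = -2 + (-22/14 - 25/13) = -2 + (-22*1/14 - 25*1/13) = -2 + (-11/7 - 25/13) = -2 - 318/91 = -500/91 ≈ -5.4945)
(q + B(M(1 + 4), -5))**2 = (-500/91 + (64 + 32*(-5)))**2 = (-500/91 + (64 - 160))**2 = (-500/91 - 96)**2 = (-9236/91)**2 = 85303696/8281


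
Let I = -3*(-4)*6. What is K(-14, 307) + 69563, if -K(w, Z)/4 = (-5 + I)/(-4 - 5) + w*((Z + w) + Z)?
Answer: 928735/9 ≈ 1.0319e+5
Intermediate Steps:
I = 72 (I = 12*6 = 72)
K(w, Z) = 268/9 - 4*w*(w + 2*Z) (K(w, Z) = -4*((-5 + 72)/(-4 - 5) + w*((Z + w) + Z)) = -4*(67/(-9) + w*(w + 2*Z)) = -4*(67*(-⅑) + w*(w + 2*Z)) = -4*(-67/9 + w*(w + 2*Z)) = 268/9 - 4*w*(w + 2*Z))
K(-14, 307) + 69563 = (268/9 - 4*(-14)² - 8*307*(-14)) + 69563 = (268/9 - 4*196 + 34384) + 69563 = (268/9 - 784 + 34384) + 69563 = 302668/9 + 69563 = 928735/9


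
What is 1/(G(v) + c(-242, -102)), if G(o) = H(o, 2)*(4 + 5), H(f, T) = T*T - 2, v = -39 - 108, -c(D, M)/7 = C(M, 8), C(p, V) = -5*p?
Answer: -1/3552 ≈ -0.00028153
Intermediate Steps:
c(D, M) = 35*M (c(D, M) = -(-35)*M = 35*M)
v = -147
H(f, T) = -2 + T² (H(f, T) = T² - 2 = -2 + T²)
G(o) = 18 (G(o) = (-2 + 2²)*(4 + 5) = (-2 + 4)*9 = 2*9 = 18)
1/(G(v) + c(-242, -102)) = 1/(18 + 35*(-102)) = 1/(18 - 3570) = 1/(-3552) = -1/3552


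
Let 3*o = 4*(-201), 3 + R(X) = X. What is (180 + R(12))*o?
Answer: -50652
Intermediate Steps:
R(X) = -3 + X
o = -268 (o = (4*(-201))/3 = (⅓)*(-804) = -268)
(180 + R(12))*o = (180 + (-3 + 12))*(-268) = (180 + 9)*(-268) = 189*(-268) = -50652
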